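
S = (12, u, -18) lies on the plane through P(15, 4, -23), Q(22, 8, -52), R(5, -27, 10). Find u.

-20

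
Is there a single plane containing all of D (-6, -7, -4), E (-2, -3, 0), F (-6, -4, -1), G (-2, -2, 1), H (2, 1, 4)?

The plane through D, E, F has normal n = DE × DF = (0, -12, 12) and equation n·P = 36.
Checking the remaining points: n·G = 36, n·H = 36.
All equal 36, so all 5 points lie in one plane.

Yes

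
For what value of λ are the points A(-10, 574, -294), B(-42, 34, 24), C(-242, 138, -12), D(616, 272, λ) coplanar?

The points are coplanar iff AB · (AC × AD) = 0.
Expanding, this is linear in λ: (-111328)λ + (-21708960) = 0.
So λ = -195.

-195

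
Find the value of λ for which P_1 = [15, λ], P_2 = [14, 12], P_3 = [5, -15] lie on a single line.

The three points are collinear iff det[P_1P_2; P_1P_3] = 0.
This determinant is linear in λ: (-9)λ + (135) = 0, so λ = 15.

15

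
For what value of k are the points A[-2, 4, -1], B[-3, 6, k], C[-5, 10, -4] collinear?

-2

Collinearity requires AB × AC = 0; each component is linear in k.
The x-component gives (-6)k + (-12) = 0, so k = -2.
The remaining components then also vanish.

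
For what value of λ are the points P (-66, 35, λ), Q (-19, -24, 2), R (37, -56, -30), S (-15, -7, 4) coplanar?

Coplanarity ⇔ det[PQ; PR; PS] = 0.
Expanding, this is linear in λ: (-1080)λ + (38880) = 0.
So λ = 36.

36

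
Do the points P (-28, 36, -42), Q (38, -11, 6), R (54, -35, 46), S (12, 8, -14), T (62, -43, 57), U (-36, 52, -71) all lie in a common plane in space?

The plane through P, Q, R has normal n = PQ × PR = (-728, -1872, -832) and equation n·X = -12064.
Checking the remaining points: n·S = -12064, n·T = -12064, n·U = -12064.
All equal -12064, so all 6 points lie in one plane.

Yes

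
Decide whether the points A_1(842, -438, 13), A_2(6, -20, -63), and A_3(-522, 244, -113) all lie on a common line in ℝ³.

No

A_1A_2 = (-836, 418, -76), A_1A_3 = (-1364, 682, -126).
A_1A_2 × A_1A_3 = (-836, -1672, 0).
The cross product is nonzero, so the points do not lie on one line.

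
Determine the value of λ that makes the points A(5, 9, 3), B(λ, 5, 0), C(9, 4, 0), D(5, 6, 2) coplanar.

Coplanarity ⇔ det[AB; AC; AD] = 0.
Expanding, this is linear in λ: (-4)λ + (40) = 0.
So λ = 10.

10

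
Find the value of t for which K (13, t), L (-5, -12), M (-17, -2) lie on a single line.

-27

The three points are collinear iff det[KL; KM] = 0.
This determinant is linear in t: (-12)t + (-324) = 0, so t = -27.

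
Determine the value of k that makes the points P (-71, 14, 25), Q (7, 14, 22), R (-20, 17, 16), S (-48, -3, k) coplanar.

64

The points are coplanar iff PQ · (PR × PS) = 0.
Expanding, this is linear in k: (234)k + (-14976) = 0.
So k = 64.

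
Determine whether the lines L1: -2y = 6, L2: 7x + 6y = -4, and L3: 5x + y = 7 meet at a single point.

Yes

Intersecting L1 and L2: solving the 2×2 system gives (x, y) = (2, -3).
Substitute into L3: (5)(2) + (1)(-3) = 7.
This equals 7, so (2, -3) lies on all three lines and they are concurrent.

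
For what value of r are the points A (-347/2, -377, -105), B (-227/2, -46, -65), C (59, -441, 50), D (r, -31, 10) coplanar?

Coplanarity ⇔ det[AB; AC; AD] = 0.
Expanding, this is linear in r: (53865)r + (53865) = 0.
So r = -1.

-1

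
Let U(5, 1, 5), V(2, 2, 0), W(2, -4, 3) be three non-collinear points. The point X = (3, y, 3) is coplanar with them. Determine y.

A normal to the plane is n = UV × UW = (-27, 9, 18).
X lies in the plane iff n · UX = 0.
This gives (9)y + (9) = 0, so y = -1.

-1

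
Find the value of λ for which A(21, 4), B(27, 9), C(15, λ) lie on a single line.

-1

The three points are collinear iff det[AB; AC] = 0.
This determinant is linear in λ: (6)λ + (6) = 0, so λ = -1.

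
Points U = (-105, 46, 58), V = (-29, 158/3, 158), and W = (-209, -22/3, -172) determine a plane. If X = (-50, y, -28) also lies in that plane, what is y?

-73/3

The plane through U, V, W has equation 3800x + 7080y − 3360z = -268200.
Substituting X: (7080)y + (-95920) = -268200, so y = -73/3.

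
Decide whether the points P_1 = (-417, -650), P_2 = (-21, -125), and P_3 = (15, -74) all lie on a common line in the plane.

P_1P_2 = (396, 525), P_1P_3 = (432, 576).
If collinear, P_1P_3 would be a scalar multiple of P_1P_2. But (396)·(576) ≠ (525)·(432) (difference 1296), so they are not parallel; the points are not collinear.

No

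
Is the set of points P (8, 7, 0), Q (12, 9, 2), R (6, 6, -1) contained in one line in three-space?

PQ = (4, 2, 2), PR = (-2, -1, -1).
PQ × PR = (0, 0, 0).
The cross product vanishes, so the three points are collinear.

Yes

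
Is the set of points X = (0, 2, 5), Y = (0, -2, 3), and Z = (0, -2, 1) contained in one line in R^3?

XY = (0, -4, -2), XZ = (0, -4, -4).
XY × XZ = (8, 0, 0).
The cross product is nonzero, so the points do not lie on one line.

No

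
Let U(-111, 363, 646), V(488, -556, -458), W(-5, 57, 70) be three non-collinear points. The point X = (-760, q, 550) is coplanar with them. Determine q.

872

The plane through U, V, W has equation 191520x + 228000y − 85880z = 6026800.
Substituting X: (228000)q + (-192789200) = 6026800, so q = 872.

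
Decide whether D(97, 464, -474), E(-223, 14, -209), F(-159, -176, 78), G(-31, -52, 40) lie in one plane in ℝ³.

A normal to the plane through D, E, F is n = DE × DF = (-78800, 108800, 89600).
The plane has equation n·P = 369200. For G: n·G = 369200.
Equal, so G lies in the plane and all four are coplanar.

Yes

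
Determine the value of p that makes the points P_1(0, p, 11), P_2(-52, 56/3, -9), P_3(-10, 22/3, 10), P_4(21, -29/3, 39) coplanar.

20/3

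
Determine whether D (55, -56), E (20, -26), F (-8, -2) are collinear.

Yes

DE = (-35, 30), DF = (-63, 54).
Checking proportionality: DF = 9/5·DE, so the vectors are parallel and the points are collinear.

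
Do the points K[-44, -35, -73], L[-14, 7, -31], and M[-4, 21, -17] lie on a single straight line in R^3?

Yes

KL = (30, 42, 42), KM = (40, 56, 56).
Each component of KM is 4/3 times the corresponding component of KL, so KM = 4/3·KL and the points are collinear.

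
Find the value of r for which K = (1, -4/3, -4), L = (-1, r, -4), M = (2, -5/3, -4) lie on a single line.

Direction KM = (1, -1/3, 0). From the x-coordinate of L, the parameter along the line is τ = (-1 − 1)/1 = -2.
Then r = (-4/3) + (-2)·(-1/3) = -2/3.

-2/3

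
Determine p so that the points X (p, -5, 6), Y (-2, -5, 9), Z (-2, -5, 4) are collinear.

Direction YZ = (0, 0, -5). From the z-coordinate of X, the parameter along the line is τ = (6 − 9)/(-5) = 3/5.
Then p = (-2) + 3/5·(0) = -2.

-2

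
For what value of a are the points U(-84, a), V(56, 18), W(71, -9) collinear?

The three points are collinear iff det[UV; UW] = 0.
This determinant is linear in a: (15)a + (-4050) = 0, so a = 270.

270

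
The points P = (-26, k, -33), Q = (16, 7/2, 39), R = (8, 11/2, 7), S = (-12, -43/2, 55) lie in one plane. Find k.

The points are coplanar iff PQ · (PR × PS) = 0.
Expanding, this is linear in k: (-1024)k + (-10240) = 0.
So k = -10.

-10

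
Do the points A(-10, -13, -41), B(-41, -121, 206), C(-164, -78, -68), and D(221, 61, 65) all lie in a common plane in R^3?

The four points are coplanar iff the 3×3 determinant with rows AB, AC, AD is zero.
Rows: (-31, -108, 247), (-154, -65, -27), (231, 74, 106).
Expanding along the first row: (-31)(-4892) − (-108)(-10087) + (247)(3619) = -43851.
Nonzero ⇒ not coplanar.

No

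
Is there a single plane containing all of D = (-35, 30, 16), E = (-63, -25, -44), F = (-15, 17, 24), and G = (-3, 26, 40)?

Yes

A normal to the plane through D, E, F is n = DE × DF = (-1220, -976, 1464).
The plane has equation n·P = 36844. For G: n·G = 36844.
Equal, so G lies in the plane and all four are coplanar.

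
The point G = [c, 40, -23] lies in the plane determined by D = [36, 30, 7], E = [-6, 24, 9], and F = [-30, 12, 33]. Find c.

Coplanarity requires DE · (DF × DG) = 0.
DE = (-42, -6, 2), DF = (-66, -18, 26); the triple product is linear in c with coefficient -120 and constant term 3120.
Setting it to zero: c = 26.

26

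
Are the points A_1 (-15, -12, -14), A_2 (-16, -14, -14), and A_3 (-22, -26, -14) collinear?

Yes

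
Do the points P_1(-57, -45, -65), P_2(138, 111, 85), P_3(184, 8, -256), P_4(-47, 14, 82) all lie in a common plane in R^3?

No

With P_1 as base: P_1P_2 = (195, 156, 150), P_1P_3 = (241, 53, -191), P_1P_4 = (10, 59, 147).
P_1P_3 × P_1P_4 = (19060, -37337, 13689).
P_1P_2 · (P_1P_3 × P_1P_4) = -54522.
Since -54522 ≠ 0, the four points are not coplanar.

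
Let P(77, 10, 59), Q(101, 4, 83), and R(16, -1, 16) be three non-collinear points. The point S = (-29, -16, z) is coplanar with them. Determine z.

-11

Coplanarity requires PQ · (PR × PS) = 0.
PQ = (24, -6, 24), PR = (-61, -11, -43); the triple product is linear in z with coefficient -630 and constant term -6930.
Setting it to zero: z = -11.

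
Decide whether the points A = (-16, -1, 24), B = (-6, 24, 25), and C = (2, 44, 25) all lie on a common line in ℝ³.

No

AB = (10, 25, 1), AC = (18, 45, 1).
AB × AC = (-20, 8, 0).
The cross product is nonzero, so the points do not lie on one line.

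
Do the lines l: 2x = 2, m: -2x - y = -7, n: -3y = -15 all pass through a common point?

Yes

Intersecting l and m: solving the 2×2 system gives (x, y) = (1, 5).
Substitute into n: (0)(1) + (-3)(5) = -15.
This equals -15, so (1, 5) lies on all three lines and they are concurrent.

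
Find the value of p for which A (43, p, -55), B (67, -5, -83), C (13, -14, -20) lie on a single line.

-9

Direction BC = (-54, -9, 63). From the x-coordinate of A, the parameter along the line is τ = (43 − 67)/(-54) = 4/9.
Then p = (-5) + 4/9·(-9) = -9.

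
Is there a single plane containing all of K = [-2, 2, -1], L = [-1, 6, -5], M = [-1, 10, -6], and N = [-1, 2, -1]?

With K as base: KL = (1, 4, -4), KM = (1, 8, -5), KN = (1, 0, 0).
KM × KN = (0, -5, -8).
KL · (KM × KN) = 12.
Since 12 ≠ 0, the four points are not coplanar.

No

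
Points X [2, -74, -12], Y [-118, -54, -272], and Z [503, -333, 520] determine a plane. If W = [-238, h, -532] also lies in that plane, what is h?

-34

A normal to the plane is n = XY × XZ = (-56700, -66420, 21060).
W lies in the plane iff n · XW = 0.
This gives (-66420)h + (-2258280) = 0, so h = -34.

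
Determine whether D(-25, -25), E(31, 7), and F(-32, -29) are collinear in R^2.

Yes

DE = (56, 32), DF = (-7, -4).
Twice the signed area of △DEF is (56)(-4) − (32)(-7) = 0.
The triangle is degenerate (zero area), so the points are collinear.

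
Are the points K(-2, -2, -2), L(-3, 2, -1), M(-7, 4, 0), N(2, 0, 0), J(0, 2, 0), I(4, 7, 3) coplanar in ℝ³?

No

The plane through K, L, M has normal n = KL × KM = (2, -3, 14) and equation n·P = -26.
Checking the remaining points: n·N = 4, n·J = -6, n·I = 29.
Since n·N = 4 ≠ -26, N is off the plane and the points are not all coplanar.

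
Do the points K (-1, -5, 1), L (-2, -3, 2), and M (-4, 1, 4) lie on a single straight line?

Yes

KL = (-1, 2, 1), KM = (-3, 6, 3).
KL × KM = (0, 0, 0).
The cross product vanishes, so the three points are collinear.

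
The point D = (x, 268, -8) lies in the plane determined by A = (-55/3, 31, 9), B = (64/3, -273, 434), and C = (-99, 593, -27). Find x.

The plane through A, B, C has equation −227906x − (98566/3)y − 2230z = 9419074/3.
Substituting D: (-227906)x + (-26362168/3) = 9419074/3, so x = -157/3.

-157/3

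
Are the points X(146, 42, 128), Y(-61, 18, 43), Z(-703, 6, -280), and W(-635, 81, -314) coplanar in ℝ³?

The four points are coplanar iff the 3×3 determinant with rows XY, XZ, XW is zero.
Rows: (-207, -24, -85), (-849, -36, -408), (-781, 39, -442).
Expanding along the first row: (-207)(31824) − (-24)(56610) + (-85)(-61227) = -24633.
Nonzero ⇒ not coplanar.

No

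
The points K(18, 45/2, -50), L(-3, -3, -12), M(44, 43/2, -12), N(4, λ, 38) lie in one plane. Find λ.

Normal to plane KLM: n = (-931, 1786, 684); plane equation n·P = -10773.
Requiring n·N = -10773: (1786)λ + (22268) = -10773.
So λ = -37/2.

-37/2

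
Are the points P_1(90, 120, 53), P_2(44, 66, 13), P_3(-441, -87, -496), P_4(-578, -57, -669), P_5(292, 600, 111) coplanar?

No

The plane through P_1, P_2, P_3 has normal n = P_1P_2 × P_1P_3 = (21366, -4014, -19152) and equation n·P = 426204.
Checking the remaining points: n·P_4 = 691938, n·P_5 = 1704600.
Since n·P_4 = 691938 ≠ 426204, P_4 is off the plane and the points are not all coplanar.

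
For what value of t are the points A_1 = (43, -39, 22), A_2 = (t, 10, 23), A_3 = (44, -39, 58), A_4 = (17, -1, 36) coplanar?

Coplanarity ⇔ det[A_1A_2; A_1A_3; A_1A_4] = 0.
Expanding, this is linear in t: (-1368)t + (12312) = 0.
So t = 9.

9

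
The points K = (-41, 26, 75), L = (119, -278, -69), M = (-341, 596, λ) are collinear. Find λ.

345

Direction KL = (160, -304, -144). From the x-coordinate of M, the parameter along the line is τ = (-341 − (-41))/160 = -15/8.
Then λ = 75 + (-15/8)·(-144) = 345.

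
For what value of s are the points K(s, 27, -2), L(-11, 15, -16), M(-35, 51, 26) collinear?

-19

Direction LM = (-24, 36, 42). From the y-coordinate of K, the parameter along the line is τ = (27 − 15)/36 = 1/3.
Then s = (-11) + 1/3·(-24) = -19.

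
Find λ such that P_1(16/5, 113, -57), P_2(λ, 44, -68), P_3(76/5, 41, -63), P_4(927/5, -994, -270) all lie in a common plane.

Coplanarity ⇔ det[P_1P_2; P_1P_3; P_1P_4] = 0.
Expanding, this is linear in λ: (8694)λ + (-634662/5) = 0.
So λ = 73/5.

73/5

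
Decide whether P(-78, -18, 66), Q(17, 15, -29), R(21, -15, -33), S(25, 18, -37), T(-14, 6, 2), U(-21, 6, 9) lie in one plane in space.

The plane through P, Q, R has normal n = PQ × PR = (-2982, 0, -2982) and equation n·X = 35784.
Checking the remaining points: n·S = 35784, n·T = 35784, n·U = 35784.
All equal 35784, so all 6 points lie in one plane.

Yes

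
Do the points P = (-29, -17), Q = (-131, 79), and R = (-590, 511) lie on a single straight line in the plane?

Yes

PQ = (-102, 96), PR = (-561, 528).
Twice the signed area of △PQR is (-102)(528) − (96)(-561) = 0.
The triangle is degenerate (zero area), so the points are collinear.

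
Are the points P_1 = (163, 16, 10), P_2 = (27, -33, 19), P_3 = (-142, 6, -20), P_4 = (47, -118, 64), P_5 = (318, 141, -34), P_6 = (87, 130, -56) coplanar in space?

No

The plane through P_1, P_2, P_3 has normal n = P_1P_2 × P_1P_3 = (1560, -6825, -13585) and equation n·P = 9230.
Checking the remaining points: n·P_4 = 9230, n·P_5 = -4355, n·P_6 = 9230.
Since n·P_5 = -4355 ≠ 9230, P_5 is off the plane and the points are not all coplanar.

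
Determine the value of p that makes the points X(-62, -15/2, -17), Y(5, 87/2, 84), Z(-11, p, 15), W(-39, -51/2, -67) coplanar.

25/2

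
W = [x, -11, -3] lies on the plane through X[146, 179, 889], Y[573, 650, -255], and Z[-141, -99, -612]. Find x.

-48

A normal to the plane is n = XY × XZ = (-1025003, 969255, 16471).
W lies in the plane iff n · XW = 0.
This gives (-1025003)x + (-49200144) = 0, so x = -48.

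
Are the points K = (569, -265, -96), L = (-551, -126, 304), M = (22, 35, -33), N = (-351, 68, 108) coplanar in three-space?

No

A normal to the plane through K, L, M is n = KL × KM = (-111243, -148240, -259967).
The plane has equation n·P = 943165. For N: n·N = 889537.
889537 ≠ 943165, so N is off the plane.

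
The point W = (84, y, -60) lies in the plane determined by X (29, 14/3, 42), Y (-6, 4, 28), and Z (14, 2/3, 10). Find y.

-12

Coplanarity requires XY · (XZ × XW) = 0.
XY = (-35, -2/3, -14), XZ = (-15, -4, -32); the triple product is linear in y with coefficient -910 and constant term -10920.
Setting it to zero: y = -12.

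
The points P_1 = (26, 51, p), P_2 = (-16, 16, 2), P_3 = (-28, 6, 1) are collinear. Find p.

11/2

Collinearity requires P_1P_2 × P_1P_3 = 0; each component is linear in p.
The x-component gives (-10)p + (55) = 0, so p = 11/2.
The remaining components then also vanish.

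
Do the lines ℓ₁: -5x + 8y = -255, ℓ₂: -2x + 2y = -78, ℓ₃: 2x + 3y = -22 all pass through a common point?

Yes

Intersecting ℓ₁ and ℓ₂: solving the 2×2 system gives (x, y) = (19, -20).
Substitute into ℓ₃: (2)(19) + (3)(-20) = -22.
This equals -22, so (19, -20) lies on all three lines and they are concurrent.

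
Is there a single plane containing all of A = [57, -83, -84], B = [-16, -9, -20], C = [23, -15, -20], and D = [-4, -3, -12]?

A normal to the plane through A, B, C is n = AB × AC = (384, 2496, -2448).
The plane has equation n·P = 20352. For D: n·D = 20352.
Equal, so D lies in the plane and all four are coplanar.

Yes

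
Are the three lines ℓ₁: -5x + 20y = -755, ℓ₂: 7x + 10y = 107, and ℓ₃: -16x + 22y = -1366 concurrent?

The three lines meet at one point iff the augmented coefficient matrix [aᵢ bᵢ cᵢ] has rank < 3, i.e. its determinant vanishes.
Here the determinant is 0.
It vanishes, so the lines are concurrent at (51, -25).

Yes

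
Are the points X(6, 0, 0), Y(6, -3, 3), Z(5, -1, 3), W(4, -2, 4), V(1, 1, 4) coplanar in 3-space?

The plane through X, Y, Z has normal n = XY × XZ = (-6, -3, -3) and equation n·P = -36.
Checking the remaining points: n·W = -30, n·V = -21.
Since n·W = -30 ≠ -36, W is off the plane and the points are not all coplanar.

No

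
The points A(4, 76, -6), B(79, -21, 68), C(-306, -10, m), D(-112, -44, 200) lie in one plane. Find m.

Normal to plane ABD: n = (-11102, -24034, -20252); plane equation n·P = -1749480.
Requiring n·C = -1749480: (-20252)m + (3637552) = -1749480.
So m = 266.

266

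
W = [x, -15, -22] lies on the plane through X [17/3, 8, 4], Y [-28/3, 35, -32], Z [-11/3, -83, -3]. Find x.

-8

Coplanarity requires XY · (XZ × XW) = 0.
XY = (-15, 27, -36), XZ = (-28/3, -91, -7); the triple product is linear in x with coefficient -3465 and constant term -27720.
Setting it to zero: x = -8.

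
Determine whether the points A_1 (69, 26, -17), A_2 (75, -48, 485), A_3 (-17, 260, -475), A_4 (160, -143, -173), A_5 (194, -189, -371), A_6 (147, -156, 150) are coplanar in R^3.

No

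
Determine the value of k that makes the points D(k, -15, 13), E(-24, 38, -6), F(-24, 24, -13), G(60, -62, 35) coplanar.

18

The points are coplanar iff DE · (DF × DG) = 0.
Expanding, this is linear in k: (1274)k + (-22932) = 0.
So k = 18.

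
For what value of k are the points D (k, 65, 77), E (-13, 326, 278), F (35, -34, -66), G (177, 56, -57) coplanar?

-75

The points are coplanar iff DE · (DF × DG) = 0.
Expanding, this is linear in k: (-27720)k + (-2079000) = 0.
So k = -75.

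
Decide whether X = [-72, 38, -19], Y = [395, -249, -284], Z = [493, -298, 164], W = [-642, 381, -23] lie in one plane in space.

Yes

With X as base: XY = (467, -287, -265), XZ = (565, -336, 183), XW = (-570, 343, -4).
XZ × XW = (-61425, -102050, 2275).
XY · (XZ × XW) = 0.
The scalar triple product vanishes, so the four points are coplanar.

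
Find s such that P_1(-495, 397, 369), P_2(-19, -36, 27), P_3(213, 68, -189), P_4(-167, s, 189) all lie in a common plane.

-257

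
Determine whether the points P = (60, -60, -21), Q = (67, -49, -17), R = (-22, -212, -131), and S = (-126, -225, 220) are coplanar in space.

Yes

A normal to the plane through P, Q, R is n = PQ × PR = (-602, 442, -162).
The plane has equation n·X = -59238. For S: n·S = -59238.
Equal, so S lies in the plane and all four are coplanar.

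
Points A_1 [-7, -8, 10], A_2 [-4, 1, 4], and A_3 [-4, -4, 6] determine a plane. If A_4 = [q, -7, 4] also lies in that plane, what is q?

Coplanarity requires A_1A_2 · (A_1A_3 × A_1A_4) = 0.
A_1A_2 = (3, 9, -6), A_1A_3 = (3, 4, -4); the triple product is linear in q with coefficient -12 and constant term 0.
Setting it to zero: q = 0.

0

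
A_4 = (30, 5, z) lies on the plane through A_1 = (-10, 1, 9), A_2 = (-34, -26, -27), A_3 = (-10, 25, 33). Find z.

28

Coplanarity requires A_1A_2 · (A_1A_3 × A_1A_4) = 0.
A_1A_2 = (-24, -27, -36), A_1A_3 = (0, 24, 24); the triple product is linear in z with coefficient -576 and constant term 16128.
Setting it to zero: z = 28.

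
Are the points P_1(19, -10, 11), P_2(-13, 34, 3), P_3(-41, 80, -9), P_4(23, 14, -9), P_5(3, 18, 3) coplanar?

The plane through P_1, P_2, P_3 has normal n = P_1P_2 × P_1P_3 = (-160, -160, -240) and equation n·P = -4080.
Checking the remaining points: n·P_4 = -3760, n·P_5 = -4080.
Since n·P_4 = -3760 ≠ -4080, P_4 is off the plane and the points are not all coplanar.

No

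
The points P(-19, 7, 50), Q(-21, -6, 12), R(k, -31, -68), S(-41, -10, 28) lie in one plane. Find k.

The points are coplanar iff PQ · (PR × PS) = 0.
Expanding, this is linear in k: (360)k + (7200) = 0.
So k = -20.

-20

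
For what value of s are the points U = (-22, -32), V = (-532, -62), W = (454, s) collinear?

-4

Collinearity: (W − U) must be parallel to (V − U) = (-510, -30).
Cross-multiplying the components: (s − (-32))·(-510) = (476)·(-30).
Solving gives s = -4.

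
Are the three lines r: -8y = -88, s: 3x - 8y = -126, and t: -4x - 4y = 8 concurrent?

Intersecting r and s: solving the 2×2 system gives (x, y) = (-38/3, 11).
Substitute into t: (-4)(-38/3) + (-4)(11) = 20/3.
But t requires 8 ≠ 20/3, so the three lines have no common point.

No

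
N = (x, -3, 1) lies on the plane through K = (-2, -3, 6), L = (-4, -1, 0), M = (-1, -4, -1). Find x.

-2

The plane through K, L, M has equation −20x − 20y = 100.
Substituting N: (-20)x + (60) = 100, so x = -2.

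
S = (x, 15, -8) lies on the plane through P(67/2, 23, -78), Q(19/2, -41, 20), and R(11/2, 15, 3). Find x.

19/2

Coplanarity requires PQ · (PR × PS) = 0.
PQ = (-24, -64, 98), PR = (-28, -8, 81); the triple product is linear in x with coefficient -4400 and constant term 41800.
Setting it to zero: x = 19/2.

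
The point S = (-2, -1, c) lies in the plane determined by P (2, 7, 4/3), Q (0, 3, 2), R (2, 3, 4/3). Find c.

A normal to the plane is n = PQ × PR = (8/3, 0, 8).
S lies in the plane iff n · PS = 0.
This gives (8)c + (-64/3) = 0, so c = 8/3.

8/3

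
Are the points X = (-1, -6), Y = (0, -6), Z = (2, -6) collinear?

XY = (1, 0), XZ = (3, 0).
det[XY; XZ] = (1)(0) − (0)(3) = 0.
The determinant is zero, so the points are collinear.

Yes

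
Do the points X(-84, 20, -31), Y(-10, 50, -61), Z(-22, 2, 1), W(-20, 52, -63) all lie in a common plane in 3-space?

No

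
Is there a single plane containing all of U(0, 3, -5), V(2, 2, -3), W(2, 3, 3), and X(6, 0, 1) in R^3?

Yes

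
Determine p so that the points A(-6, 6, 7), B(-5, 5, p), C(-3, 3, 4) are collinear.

Collinearity requires AB × AC = 0; each component is linear in p.
The x-component gives (3)p + (-18) = 0, so p = 6.
The remaining components then also vanish.

6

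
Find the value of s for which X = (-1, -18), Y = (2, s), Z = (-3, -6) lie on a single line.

-36

Collinearity: (Y − X) must be parallel to (Z − X) = (-2, 12).
Cross-multiplying the components: (s − (-18))·(-2) = (3)·(12).
Solving gives s = -36.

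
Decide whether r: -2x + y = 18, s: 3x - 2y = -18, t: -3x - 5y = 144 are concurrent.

Yes

Intersecting r and s: solving the 2×2 system gives (x, y) = (-18, -18).
Substitute into t: (-3)(-18) + (-5)(-18) = 144.
This equals 144, so (-18, -18) lies on all three lines and they are concurrent.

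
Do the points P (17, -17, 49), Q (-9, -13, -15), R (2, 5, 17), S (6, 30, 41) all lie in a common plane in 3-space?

With P as base: PQ = (-26, 4, -64), PR = (-15, 22, -32), PS = (-11, 47, -8).
PR × PS = (1328, 232, -463).
PQ · (PR × PS) = -3968.
Since -3968 ≠ 0, the four points are not coplanar.

No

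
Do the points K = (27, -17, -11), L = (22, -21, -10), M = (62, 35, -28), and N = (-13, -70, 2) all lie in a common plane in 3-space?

The four points are coplanar iff the 3×3 determinant with rows KL, KM, KN is zero.
Rows: (-5, -4, 1), (35, 52, -17), (-40, -53, 13).
Expanding along the first row: (-5)(-225) − (-4)(-225) + (1)(225) = 450.
Nonzero ⇒ not coplanar.

No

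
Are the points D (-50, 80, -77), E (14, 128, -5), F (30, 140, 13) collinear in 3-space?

Yes

DE = (64, 48, 72), DF = (80, 60, 90).
DE × DF = (0, 0, 0).
The cross product vanishes, so the three points are collinear.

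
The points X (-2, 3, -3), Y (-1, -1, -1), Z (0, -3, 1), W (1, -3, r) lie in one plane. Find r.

The points are coplanar iff XY · (XZ × XW) = 0.
Expanding, this is linear in r: (2)r + (-6) = 0.
So r = 3.

3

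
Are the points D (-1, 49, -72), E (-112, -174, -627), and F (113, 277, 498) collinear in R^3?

DE = (-111, -223, -555), DF = (114, 228, 570).
DE × DF = (-570, 0, 114).
The cross product is nonzero, so the points do not lie on one line.

No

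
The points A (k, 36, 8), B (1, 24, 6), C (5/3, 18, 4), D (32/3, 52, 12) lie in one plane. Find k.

22/3

The points are coplanar iff AB · (AC × AD) = 0.
Expanding, this is linear in k: (-20)k + (440/3) = 0.
So k = 22/3.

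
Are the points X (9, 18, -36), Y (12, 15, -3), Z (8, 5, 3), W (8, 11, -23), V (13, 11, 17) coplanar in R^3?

No

The plane through X, Y, Z has normal n = XY × XZ = (312, -150, -42) and equation n·P = 1620.
Checking the remaining points: n·W = 1812, n·V = 1692.
Since n·W = 1812 ≠ 1620, W is off the plane and the points are not all coplanar.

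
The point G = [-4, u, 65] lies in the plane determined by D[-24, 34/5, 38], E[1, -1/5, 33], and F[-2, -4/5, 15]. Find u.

18/5

Coplanarity requires DE · (DF × DG) = 0.
DE = (25, -7, -5), DF = (22, -38/5, -23); the triple product is linear in u with coefficient 465 and constant term -1674.
Setting it to zero: u = 18/5.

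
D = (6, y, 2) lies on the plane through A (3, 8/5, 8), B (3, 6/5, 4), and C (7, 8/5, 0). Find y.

8/5

A normal to the plane is n = AB × AC = (16/5, -16, 8/5).
D lies in the plane iff n · AD = 0.
This gives (-16)y + (128/5) = 0, so y = 8/5.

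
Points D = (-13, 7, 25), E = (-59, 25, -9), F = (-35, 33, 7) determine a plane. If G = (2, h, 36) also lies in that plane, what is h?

The plane through D, E, F has equation 560x − 80y − 800z = -27840.
Substituting G: (-80)h + (-27680) = -27840, so h = 2.

2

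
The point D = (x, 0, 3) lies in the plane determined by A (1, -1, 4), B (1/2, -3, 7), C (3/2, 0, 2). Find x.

1

Coplanarity requires AB · (AC × AD) = 0.
AB = (-1/2, -2, 3), AC = (1/2, 1, -2); the triple product is linear in x with coefficient 1 and constant term -1.
Setting it to zero: x = 1.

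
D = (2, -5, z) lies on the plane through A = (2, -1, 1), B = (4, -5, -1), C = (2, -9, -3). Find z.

Coplanarity requires AB · (AC × AD) = 0.
AB = (2, -4, -2), AC = (0, -8, -4); the triple product is linear in z with coefficient -16 and constant term -16.
Setting it to zero: z = -1.

-1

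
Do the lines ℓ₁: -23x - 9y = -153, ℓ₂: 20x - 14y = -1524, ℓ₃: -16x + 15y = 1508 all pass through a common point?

No

Intersecting ℓ₁ and ℓ₂: solving the 2×2 system gives (x, y) = (-5787/251, 19056/251).
Substitute into ℓ₃: (-16)(-5787/251) + (15)(19056/251) = 378432/251.
But ℓ₃ requires 1508 ≠ 378432/251, so the three lines have no common point.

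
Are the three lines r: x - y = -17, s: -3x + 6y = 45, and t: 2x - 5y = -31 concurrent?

Intersecting r and s: solving the 2×2 system gives (x, y) = (-19, -2).
Substitute into t: (2)(-19) + (-5)(-2) = -28.
But t requires -31 ≠ -28, so the three lines have no common point.

No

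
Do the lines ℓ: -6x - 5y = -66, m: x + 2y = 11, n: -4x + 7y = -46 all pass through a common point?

No

Intersecting ℓ and m: solving the 2×2 system gives (x, y) = (11, 0).
Substitute into n: (-4)(11) + (7)(0) = -44.
But n requires -46 ≠ -44, so the three lines have no common point.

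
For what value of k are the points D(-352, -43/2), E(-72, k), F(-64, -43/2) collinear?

-43/2

Collinearity: (E − D) must be parallel to (F − D) = (288, 0).
Cross-multiplying the components: (k − (-43/2))·(288) = (280)·(0).
Solving gives k = -43/2.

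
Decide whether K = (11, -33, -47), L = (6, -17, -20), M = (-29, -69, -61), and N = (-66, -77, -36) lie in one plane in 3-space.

With K as base: KL = (-5, 16, 27), KM = (-40, -36, -14), KN = (-77, -44, 11).
KM × KN = (-1012, 1518, -1012).
KL · (KM × KN) = 2024.
Since 2024 ≠ 0, the four points are not coplanar.

No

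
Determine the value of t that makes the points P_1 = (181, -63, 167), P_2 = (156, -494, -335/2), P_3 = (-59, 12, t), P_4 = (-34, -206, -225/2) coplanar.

The points are coplanar iff P_1P_2 · (P_1P_3 × P_1P_4) = 0.
Expanding, this is linear in t: (89090)t + (-2316340) = 0.
So t = 26.

26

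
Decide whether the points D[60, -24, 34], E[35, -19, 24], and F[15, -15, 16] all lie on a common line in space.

Yes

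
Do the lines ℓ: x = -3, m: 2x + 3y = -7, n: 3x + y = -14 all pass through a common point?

No

Intersecting ℓ and m: solving the 2×2 system gives (x, y) = (-3, -1/3).
Substitute into n: (3)(-3) + (1)(-1/3) = -28/3.
But n requires -14 ≠ -28/3, so the three lines have no common point.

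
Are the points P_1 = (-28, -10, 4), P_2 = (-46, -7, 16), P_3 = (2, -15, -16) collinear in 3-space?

P_1P_2 = (-18, 3, 12), P_1P_3 = (30, -5, -20).
P_1P_2 × P_1P_3 = (0, 0, 0).
The cross product vanishes, so the three points are collinear.

Yes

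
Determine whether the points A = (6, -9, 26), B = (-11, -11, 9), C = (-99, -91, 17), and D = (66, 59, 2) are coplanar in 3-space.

The four points are coplanar iff the 3×3 determinant with rows AB, AC, AD is zero.
Rows: (-17, -2, -17), (-105, -82, -9), (60, 68, -24).
Expanding along the first row: (-17)(2580) − (-2)(3060) + (-17)(-2220) = 0.
Zero determinant ⇒ coplanar.

Yes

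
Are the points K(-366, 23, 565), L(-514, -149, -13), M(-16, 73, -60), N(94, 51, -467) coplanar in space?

Yes

A normal to the plane through K, L, M is n = KL × KM = (136400, -294800, 52800).
The plane has equation n·P = -26870800. For N: n·N = -26870800.
Equal, so N lies in the plane and all four are coplanar.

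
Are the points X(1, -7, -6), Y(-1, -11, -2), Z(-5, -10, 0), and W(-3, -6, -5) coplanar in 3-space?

No

A normal to the plane through X, Y, Z is n = XY × XZ = (-12, -12, -18).
The plane has equation n·P = 180. For W: n·W = 198.
198 ≠ 180, so W is off the plane.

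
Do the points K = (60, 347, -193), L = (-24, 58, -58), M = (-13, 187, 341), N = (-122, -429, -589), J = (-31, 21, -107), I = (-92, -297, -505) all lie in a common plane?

No

The plane through K, L, M has normal n = KL × KM = (-132726, 35001, -7657) and equation n·P = 5659588.
Checking the remaining points: n·N = 5687116, n·J = 5668826, n·I = 5682280.
Since n·N = 5687116 ≠ 5659588, N is off the plane and the points are not all coplanar.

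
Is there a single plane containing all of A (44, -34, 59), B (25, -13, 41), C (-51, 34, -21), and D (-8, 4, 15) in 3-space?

A normal to the plane through A, B, C is n = AB × AC = (-456, 190, 703).
The plane has equation n·P = 14953. For D: n·D = 14953.
Equal, so D lies in the plane and all four are coplanar.

Yes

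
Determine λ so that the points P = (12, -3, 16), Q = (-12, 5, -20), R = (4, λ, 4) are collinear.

-1/3

Direction PQ = (-24, 8, -36). From the x-coordinate of R, the parameter along the line is τ = (4 − 12)/(-24) = 1/3.
Then λ = (-3) + 1/3·(8) = -1/3.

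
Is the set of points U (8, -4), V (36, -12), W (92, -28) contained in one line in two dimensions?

UV = (28, -8), UW = (84, -24).
Checking proportionality: UW = 3·UV, so the vectors are parallel and the points are collinear.

Yes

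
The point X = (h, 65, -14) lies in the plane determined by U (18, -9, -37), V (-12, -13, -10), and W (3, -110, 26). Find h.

-54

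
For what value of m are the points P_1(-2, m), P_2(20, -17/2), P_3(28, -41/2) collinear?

Collinearity: (P_1 − P_2) must be parallel to (P_3 − P_2) = (8, -12).
Cross-multiplying the components: (m − (-17/2))·(8) = (-22)·(-12).
Solving gives m = 49/2.

49/2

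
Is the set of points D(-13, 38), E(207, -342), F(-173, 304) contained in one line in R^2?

No

DE = (220, -380), DF = (-160, 266).
If collinear, DF would be a scalar multiple of DE. But (220)·(266) ≠ (-380)·(-160) (difference -2280), so they are not parallel; the points are not collinear.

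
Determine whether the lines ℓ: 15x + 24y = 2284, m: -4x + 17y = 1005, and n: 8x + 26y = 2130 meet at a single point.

Lines aᵢx + bᵢy = cᵢ with pairwise distinct directions are concurrent exactly when det[aᵢ bᵢ cᵢ] = 0.
Here the determinant is 480.
Nonzero, so no common point exists.

No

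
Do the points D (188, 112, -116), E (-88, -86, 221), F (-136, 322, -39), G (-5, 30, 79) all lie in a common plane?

Yes

A normal to the plane through D, E, F is n = DE × DF = (-86016, -87936, -122112).
The plane has equation n·P = -11854848. For G: n·G = -11854848.
Equal, so G lies in the plane and all four are coplanar.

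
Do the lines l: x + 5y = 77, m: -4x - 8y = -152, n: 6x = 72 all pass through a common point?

Yes

Lines aᵢx + bᵢy = cᵢ with pairwise distinct directions are concurrent exactly when det[aᵢ bᵢ cᵢ] = 0.
Here the determinant is 0.
It vanishes, so the lines are concurrent at (12, 13).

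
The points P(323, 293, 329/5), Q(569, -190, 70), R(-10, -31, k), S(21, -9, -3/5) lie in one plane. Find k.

-34/5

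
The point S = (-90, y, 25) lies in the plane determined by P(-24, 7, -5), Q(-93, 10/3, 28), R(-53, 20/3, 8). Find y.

A normal to the plane is n = PQ × PR = (-110/3, -60, -250/3).
S lies in the plane iff n · PS = 0.
This gives (-60)y + (340) = 0, so y = 17/3.

17/3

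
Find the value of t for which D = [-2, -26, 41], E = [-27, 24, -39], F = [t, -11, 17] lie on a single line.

-19/2

Direction DE = (-25, 50, -80). From the y-coordinate of F, the parameter along the line is τ = (-11 − (-26))/50 = 3/10.
Then t = (-2) + 3/10·(-25) = -19/2.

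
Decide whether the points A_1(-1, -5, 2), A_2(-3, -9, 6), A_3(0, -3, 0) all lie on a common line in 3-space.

A_1A_2 = (-2, -4, 4), A_1A_3 = (1, 2, -2).
A_1A_2 × A_1A_3 = (0, 0, 0).
The cross product vanishes, so the three points are collinear.

Yes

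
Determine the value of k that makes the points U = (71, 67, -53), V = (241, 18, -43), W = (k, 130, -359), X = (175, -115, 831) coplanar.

Normal to plane UVX: n = (-41496, -149240, -25844); plane equation n·P = -11575564.
Requiring n·W = -11575564: (-41496)k + (-10123204) = -11575564.
So k = 35.

35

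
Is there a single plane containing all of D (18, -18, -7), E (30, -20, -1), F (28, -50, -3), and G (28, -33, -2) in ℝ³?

No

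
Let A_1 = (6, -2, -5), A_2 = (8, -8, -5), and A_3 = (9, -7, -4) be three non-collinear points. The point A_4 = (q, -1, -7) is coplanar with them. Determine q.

A normal to the plane is n = A_1A_2 × A_1A_3 = (-6, -2, 8).
A_4 lies in the plane iff n · A_1A_4 = 0.
This gives (-6)q + (18) = 0, so q = 3.

3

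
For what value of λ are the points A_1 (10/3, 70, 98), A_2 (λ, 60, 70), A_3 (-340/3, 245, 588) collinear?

Collinearity requires A_1A_2 × A_1A_3 = 0; each component is linear in λ.
The y-component gives (-490)λ + (4900) = 0, so λ = 10.
The remaining components then also vanish.

10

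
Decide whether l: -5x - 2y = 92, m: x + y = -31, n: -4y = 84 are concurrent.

Yes

Lines aᵢx + bᵢy = cᵢ with pairwise distinct directions are concurrent exactly when det[aᵢ bᵢ cᵢ] = 0.
Here the determinant is 0.
It vanishes, so the lines are concurrent at (-10, -21).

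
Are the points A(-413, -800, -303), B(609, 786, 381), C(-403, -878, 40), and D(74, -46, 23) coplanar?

The four points are coplanar iff the 3×3 determinant with rows AB, AC, AD is zero.
Rows: (1022, 1586, 684), (10, -78, 343), (487, 754, 326).
Expanding along the first row: (1022)(-284050) − (1586)(-163781) + (684)(45526) = 597350.
Nonzero ⇒ not coplanar.

No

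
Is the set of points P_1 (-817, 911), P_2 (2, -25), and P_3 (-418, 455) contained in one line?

P_1P_2 = (819, -936), P_1P_3 = (399, -456).
det[P_1P_2; P_1P_3] = (819)(-456) − (-936)(399) = 0.
The determinant is zero, so the points are collinear.

Yes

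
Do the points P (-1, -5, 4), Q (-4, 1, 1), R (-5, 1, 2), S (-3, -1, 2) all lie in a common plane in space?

Yes

A normal to the plane through P, Q, R is n = PQ × PR = (6, 6, 6).
The plane has equation n·X = -12. For S: n·S = -12.
Equal, so S lies in the plane and all four are coplanar.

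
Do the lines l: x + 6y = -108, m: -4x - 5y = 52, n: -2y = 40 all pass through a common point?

Intersecting l and m: solving the 2×2 system gives (x, y) = (12, -20).
Substitute into n: (0)(12) + (-2)(-20) = 40.
This equals 40, so (12, -20) lies on all three lines and they are concurrent.

Yes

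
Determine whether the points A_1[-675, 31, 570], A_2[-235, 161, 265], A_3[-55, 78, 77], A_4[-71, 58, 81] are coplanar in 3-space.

With A_1 as base: A_1A_2 = (440, 130, -305), A_1A_3 = (620, 47, -493), A_1A_4 = (604, 27, -489).
A_1A_3 × A_1A_4 = (-9672, 5408, -11648).
A_1A_2 · (A_1A_3 × A_1A_4) = 0.
The scalar triple product vanishes, so the four points are coplanar.

Yes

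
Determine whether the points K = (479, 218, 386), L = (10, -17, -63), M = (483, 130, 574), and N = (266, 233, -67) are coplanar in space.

Yes

The four points are coplanar iff the 3×3 determinant with rows KL, KM, KN is zero.
Rows: (-469, -235, -449), (4, -88, 188), (-213, 15, -453).
Expanding along the first row: (-469)(37044) − (-235)(38232) + (-449)(-18684) = 0.
Zero determinant ⇒ coplanar.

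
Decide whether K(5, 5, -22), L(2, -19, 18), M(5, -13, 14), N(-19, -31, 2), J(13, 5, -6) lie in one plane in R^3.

The plane through K, L, M has normal n = KL × KM = (-144, 108, 54) and equation n·P = -1368.
Checking the remaining points: n·N = -504, n·J = -1656.
Since n·N = -504 ≠ -1368, N is off the plane and the points are not all coplanar.

No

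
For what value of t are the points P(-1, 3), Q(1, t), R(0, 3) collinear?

The three points are collinear iff det[PQ; PR] = 0.
This determinant is linear in t: (-1)t + (3) = 0, so t = 3.

3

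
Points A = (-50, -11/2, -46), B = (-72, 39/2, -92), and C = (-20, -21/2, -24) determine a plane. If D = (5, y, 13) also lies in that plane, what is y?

-28

Coplanarity requires AB · (AC × AD) = 0.
AB = (-22, 25, -46), AC = (30, -5, 22); the triple product is linear in y with coefficient -896 and constant term -25088.
Setting it to zero: y = -28.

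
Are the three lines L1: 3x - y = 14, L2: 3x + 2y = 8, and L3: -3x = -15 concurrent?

No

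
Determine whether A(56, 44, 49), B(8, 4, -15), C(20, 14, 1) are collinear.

AB = (-48, -40, -64), AC = (-36, -30, -48).
Each component of AC is 3/4 times the corresponding component of AB, so AC = 3/4·AB and the points are collinear.

Yes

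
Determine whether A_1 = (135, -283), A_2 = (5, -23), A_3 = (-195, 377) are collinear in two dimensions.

Yes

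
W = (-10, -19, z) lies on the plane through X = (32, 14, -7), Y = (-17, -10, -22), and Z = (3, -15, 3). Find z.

-4

A normal to the plane is n = XY × XZ = (-675, 925, 725).
W lies in the plane iff n · XW = 0.
This gives (725)z + (2900) = 0, so z = -4.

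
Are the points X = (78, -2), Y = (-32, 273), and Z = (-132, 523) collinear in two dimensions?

Yes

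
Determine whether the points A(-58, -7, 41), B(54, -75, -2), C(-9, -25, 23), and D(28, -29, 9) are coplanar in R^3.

A normal to the plane through A, B, C is n = AB × AC = (450, -91, 1316).
The plane has equation n·P = 28493. For D: n·D = 27083.
27083 ≠ 28493, so D is off the plane.

No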